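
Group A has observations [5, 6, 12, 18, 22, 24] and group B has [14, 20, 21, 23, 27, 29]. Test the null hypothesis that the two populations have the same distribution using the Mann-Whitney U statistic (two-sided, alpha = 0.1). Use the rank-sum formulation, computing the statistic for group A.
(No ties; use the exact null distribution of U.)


Step 1: Combine and sort all 12 observations; assign midranks.
sorted (value, group): (5,X), (6,X), (12,X), (14,Y), (18,X), (20,Y), (21,Y), (22,X), (23,Y), (24,X), (27,Y), (29,Y)
ranks: 5->1, 6->2, 12->3, 14->4, 18->5, 20->6, 21->7, 22->8, 23->9, 24->10, 27->11, 29->12
Step 2: Rank sum for X: R1 = 1 + 2 + 3 + 5 + 8 + 10 = 29.
Step 3: U_X = R1 - n1(n1+1)/2 = 29 - 6*7/2 = 29 - 21 = 8.
       U_Y = n1*n2 - U_X = 36 - 8 = 28.
Step 4: No ties, so the exact null distribution of U (based on enumerating the C(12,6) = 924 equally likely rank assignments) gives the two-sided p-value.
Step 5: p-value = 0.132035; compare to alpha = 0.1. fail to reject H0.

U_X = 8, p = 0.132035, fail to reject H0 at alpha = 0.1.


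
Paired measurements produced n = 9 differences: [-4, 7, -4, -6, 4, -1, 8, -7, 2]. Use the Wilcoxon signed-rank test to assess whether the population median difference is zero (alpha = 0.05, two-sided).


Step 1: Drop any zero differences (none here) and take |d_i|.
|d| = [4, 7, 4, 6, 4, 1, 8, 7, 2]
Step 2: Midrank |d_i| (ties get averaged ranks).
ranks: |4|->4, |7|->7.5, |4|->4, |6|->6, |4|->4, |1|->1, |8|->9, |7|->7.5, |2|->2
Step 3: Attach original signs; sum ranks with positive sign and with negative sign.
W+ = 7.5 + 4 + 9 + 2 = 22.5
W- = 4 + 4 + 6 + 1 + 7.5 = 22.5
(Check: W+ + W- = 45 should equal n(n+1)/2 = 45.)
Step 4: Test statistic W = min(W+, W-) = 22.5.
Step 5: Ties in |d|, so use the tie-corrected normal approximation.
        E[W] = n(n+1)/4 = 9*10/4 = 22.5.
        Tie groups: |d|=4 (t=3), |d|=7 (t=2); sum(t^3 - t) = 30.
        Var[W] = n(n+1)(2n+1)/24 - sum(t^3-t)/48 = 1710/24 - 30/48 = 70.625.
        z = (W - E[W]) / sqrt(Var[W]) = (22.5 - 22.5) / 8.4039 = 0.0000.
        Two-sided p = 2*Phi(z) = 1.000000.
Step 6: alpha = 0.05. fail to reject H0.

W+ = 22.5, W- = 22.5, W = min = 22.5, p = 1.000000, fail to reject H0.


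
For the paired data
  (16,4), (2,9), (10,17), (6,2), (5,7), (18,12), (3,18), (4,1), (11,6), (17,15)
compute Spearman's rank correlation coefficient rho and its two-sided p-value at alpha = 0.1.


Step 1: Rank x and y separately (midranks; no ties here).
rank(x): 16->8, 2->1, 10->6, 6->5, 5->4, 18->10, 3->2, 4->3, 11->7, 17->9
rank(y): 4->3, 9->6, 17->9, 2->2, 7->5, 12->7, 18->10, 1->1, 6->4, 15->8
Step 2: d_i = R_x(i) - R_y(i); compute d_i^2.
  (8-3)^2=25, (1-6)^2=25, (6-9)^2=9, (5-2)^2=9, (4-5)^2=1, (10-7)^2=9, (2-10)^2=64, (3-1)^2=4, (7-4)^2=9, (9-8)^2=1
sum(d^2) = 156.
Step 3: rho = 1 - 6*156 / (10*(10^2 - 1)) = 1 - 936/990 = 0.054545.
Step 4: Under H0, t = rho * sqrt((n-2)/(1-rho^2)) = 0.1545 ~ t(8).
Step 5: Two-sided p-value from the t-distribution with 8 df = 0.881036.
Step 6: alpha = 0.1. fail to reject H0.

rho = 0.0545, p = 0.881036, fail to reject H0 at alpha = 0.1.


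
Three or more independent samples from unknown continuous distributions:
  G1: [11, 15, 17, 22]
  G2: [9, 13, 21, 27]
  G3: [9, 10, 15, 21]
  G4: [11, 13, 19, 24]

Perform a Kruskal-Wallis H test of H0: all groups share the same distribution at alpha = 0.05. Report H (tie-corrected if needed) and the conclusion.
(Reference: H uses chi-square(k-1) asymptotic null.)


Step 1: Combine all N = 16 observations and assign midranks.
sorted (value, group, rank): (9,G2,1.5), (9,G3,1.5), (10,G3,3), (11,G1,4.5), (11,G4,4.5), (13,G2,6.5), (13,G4,6.5), (15,G1,8.5), (15,G3,8.5), (17,G1,10), (19,G4,11), (21,G2,12.5), (21,G3,12.5), (22,G1,14), (24,G4,15), (27,G2,16)
Step 2: Sum ranks within each group.
R_1 = 37 (n_1 = 4)
R_2 = 36.5 (n_2 = 4)
R_3 = 25.5 (n_3 = 4)
R_4 = 37 (n_4 = 4)
Step 3: H = 12/(N(N+1)) * sum(R_i^2/n_i) - 3(N+1)
     = 12/(16*17) * (37^2/4 + 36.5^2/4 + 25.5^2/4 + 37^2/4) - 3*17
     = 0.044118 * 1180.12 - 51
     = 1.064338.
Step 4: Ties present; correction factor C = 1 - 30/(16^3 - 16) = 0.992647. Corrected H = 1.064338 / 0.992647 = 1.072222.
Step 5: Under H0, H ~ chi^2(3); p-value = 0.783784.
Step 6: alpha = 0.05. fail to reject H0.

H = 1.0722, df = 3, p = 0.783784, fail to reject H0.


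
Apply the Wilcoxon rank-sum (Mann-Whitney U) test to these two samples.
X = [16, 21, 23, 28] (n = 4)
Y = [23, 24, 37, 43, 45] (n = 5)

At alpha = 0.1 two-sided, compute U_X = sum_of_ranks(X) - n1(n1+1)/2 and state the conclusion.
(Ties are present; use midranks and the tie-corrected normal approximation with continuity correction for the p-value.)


Step 1: Combine and sort all 9 observations; assign midranks.
sorted (value, group): (16,X), (21,X), (23,X), (23,Y), (24,Y), (28,X), (37,Y), (43,Y), (45,Y)
ranks: 16->1, 21->2, 23->3.5, 23->3.5, 24->5, 28->6, 37->7, 43->8, 45->9
Step 2: Rank sum for X: R1 = 1 + 2 + 3.5 + 6 = 12.5.
Step 3: U_X = R1 - n1(n1+1)/2 = 12.5 - 4*5/2 = 12.5 - 10 = 2.5.
       U_Y = n1*n2 - U_X = 20 - 2.5 = 17.5.
Step 4: Ties are present, so use the tie-corrected normal approximation (with continuity correction) for the p-value.
Step 5: p-value = 0.085100; compare to alpha = 0.1. reject H0.

U_X = 2.5, p = 0.085100, reject H0 at alpha = 0.1.


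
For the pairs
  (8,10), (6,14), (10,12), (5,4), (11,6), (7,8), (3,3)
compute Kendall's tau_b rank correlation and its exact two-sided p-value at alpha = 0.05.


Step 1: Enumerate the 21 unordered pairs (i,j) with i<j and classify each by sign(x_j-x_i) * sign(y_j-y_i).
  (1,2):dx=-2,dy=+4->D; (1,3):dx=+2,dy=+2->C; (1,4):dx=-3,dy=-6->C; (1,5):dx=+3,dy=-4->D
  (1,6):dx=-1,dy=-2->C; (1,7):dx=-5,dy=-7->C; (2,3):dx=+4,dy=-2->D; (2,4):dx=-1,dy=-10->C
  (2,5):dx=+5,dy=-8->D; (2,6):dx=+1,dy=-6->D; (2,7):dx=-3,dy=-11->C; (3,4):dx=-5,dy=-8->C
  (3,5):dx=+1,dy=-6->D; (3,6):dx=-3,dy=-4->C; (3,7):dx=-7,dy=-9->C; (4,5):dx=+6,dy=+2->C
  (4,6):dx=+2,dy=+4->C; (4,7):dx=-2,dy=-1->C; (5,6):dx=-4,dy=+2->D; (5,7):dx=-8,dy=-3->C
  (6,7):dx=-4,dy=-5->C
Step 2: C = 14, D = 7, total pairs = 21.
Step 3: tau = (C - D)/(n(n-1)/2) = (14 - 7)/21 = 0.333333.
Step 4: Exact two-sided p-value (enumerate n! = 5040 permutations of y under H0): p = 0.381349.
Step 5: alpha = 0.05. fail to reject H0.

tau_b = 0.3333 (C=14, D=7), p = 0.381349, fail to reject H0.


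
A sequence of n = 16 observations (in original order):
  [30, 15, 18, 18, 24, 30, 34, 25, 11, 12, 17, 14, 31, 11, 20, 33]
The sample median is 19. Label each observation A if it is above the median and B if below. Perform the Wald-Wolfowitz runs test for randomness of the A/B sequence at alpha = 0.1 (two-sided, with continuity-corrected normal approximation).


Step 1: Compute median = 19; label A = above, B = below.
Labels in order: ABBBAAAABBBBABAA  (n_A = 8, n_B = 8)
Step 2: Count runs R = 7.
Step 3: Under H0 (random ordering), E[R] = 2*n_A*n_B/(n_A+n_B) + 1 = 2*8*8/16 + 1 = 9.0000.
        Var[R] = 2*n_A*n_B*(2*n_A*n_B - n_A - n_B) / ((n_A+n_B)^2 * (n_A+n_B-1)) = 14336/3840 = 3.7333.
        SD[R] = 1.9322.
Step 4: Continuity-corrected z = (R + 0.5 - E[R]) / SD[R] = (7 + 0.5 - 9.0000) / 1.9322 = -0.7763.
Step 5: Two-sided p-value via normal approximation = 2*(1 - Phi(|z|)) = 0.437558.
Step 6: alpha = 0.1. fail to reject H0.

R = 7, z = -0.7763, p = 0.437558, fail to reject H0.


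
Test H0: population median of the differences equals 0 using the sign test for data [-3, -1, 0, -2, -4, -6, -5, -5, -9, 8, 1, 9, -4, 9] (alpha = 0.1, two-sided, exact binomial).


Step 1: Discard zero differences. Original n = 14; n_eff = number of nonzero differences = 13.
Nonzero differences (with sign): -3, -1, -2, -4, -6, -5, -5, -9, +8, +1, +9, -4, +9
Step 2: Count signs: positive = 4, negative = 9.
Step 3: Under H0: P(positive) = 0.5, so the number of positives S ~ Bin(13, 0.5).
Step 4: Two-sided exact p-value = sum of Bin(13,0.5) probabilities at or below the observed probability = 0.266846.
Step 5: alpha = 0.1. fail to reject H0.

n_eff = 13, pos = 4, neg = 9, p = 0.266846, fail to reject H0.


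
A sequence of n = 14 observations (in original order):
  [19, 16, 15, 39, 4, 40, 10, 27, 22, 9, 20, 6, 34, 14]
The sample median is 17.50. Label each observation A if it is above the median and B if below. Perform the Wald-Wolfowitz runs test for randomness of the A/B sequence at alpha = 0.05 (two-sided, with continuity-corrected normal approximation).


Step 1: Compute median = 17.50; label A = above, B = below.
Labels in order: ABBABABAABABAB  (n_A = 7, n_B = 7)
Step 2: Count runs R = 12.
Step 3: Under H0 (random ordering), E[R] = 2*n_A*n_B/(n_A+n_B) + 1 = 2*7*7/14 + 1 = 8.0000.
        Var[R] = 2*n_A*n_B*(2*n_A*n_B - n_A - n_B) / ((n_A+n_B)^2 * (n_A+n_B-1)) = 8232/2548 = 3.2308.
        SD[R] = 1.7974.
Step 4: Continuity-corrected z = (R - 0.5 - E[R]) / SD[R] = (12 - 0.5 - 8.0000) / 1.7974 = 1.9472.
Step 5: Two-sided p-value via normal approximation = 2*(1 - Phi(|z|)) = 0.051508.
Step 6: alpha = 0.05. fail to reject H0.

R = 12, z = 1.9472, p = 0.051508, fail to reject H0.


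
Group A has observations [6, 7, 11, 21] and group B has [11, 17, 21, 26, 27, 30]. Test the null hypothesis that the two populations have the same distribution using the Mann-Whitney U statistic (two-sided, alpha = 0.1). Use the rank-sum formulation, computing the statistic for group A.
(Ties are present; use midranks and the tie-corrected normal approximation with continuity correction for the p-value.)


Step 1: Combine and sort all 10 observations; assign midranks.
sorted (value, group): (6,X), (7,X), (11,X), (11,Y), (17,Y), (21,X), (21,Y), (26,Y), (27,Y), (30,Y)
ranks: 6->1, 7->2, 11->3.5, 11->3.5, 17->5, 21->6.5, 21->6.5, 26->8, 27->9, 30->10
Step 2: Rank sum for X: R1 = 1 + 2 + 3.5 + 6.5 = 13.
Step 3: U_X = R1 - n1(n1+1)/2 = 13 - 4*5/2 = 13 - 10 = 3.
       U_Y = n1*n2 - U_X = 24 - 3 = 21.
Step 4: Ties are present, so use the tie-corrected normal approximation (with continuity correction) for the p-value.
Step 5: p-value = 0.068259; compare to alpha = 0.1. reject H0.

U_X = 3, p = 0.068259, reject H0 at alpha = 0.1.


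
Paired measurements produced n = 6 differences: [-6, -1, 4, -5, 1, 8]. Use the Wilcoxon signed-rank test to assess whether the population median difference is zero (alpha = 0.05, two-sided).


Step 1: Drop any zero differences (none here) and take |d_i|.
|d| = [6, 1, 4, 5, 1, 8]
Step 2: Midrank |d_i| (ties get averaged ranks).
ranks: |6|->5, |1|->1.5, |4|->3, |5|->4, |1|->1.5, |8|->6
Step 3: Attach original signs; sum ranks with positive sign and with negative sign.
W+ = 3 + 1.5 + 6 = 10.5
W- = 5 + 1.5 + 4 = 10.5
(Check: W+ + W- = 21 should equal n(n+1)/2 = 21.)
Step 4: Test statistic W = min(W+, W-) = 10.5.
Step 5: Ties in |d|, so use the tie-corrected normal approximation.
        E[W] = n(n+1)/4 = 6*7/4 = 10.5.
        Tie groups: |d|=1 (t=2); sum(t^3 - t) = 6.
        Var[W] = n(n+1)(2n+1)/24 - sum(t^3-t)/48 = 546/24 - 6/48 = 22.625.
        z = (W - E[W]) / sqrt(Var[W]) = (10.5 - 10.5) / 4.7566 = 0.0000.
        Two-sided p = 2*Phi(z) = 1.000000.
Step 6: alpha = 0.05. fail to reject H0.

W+ = 10.5, W- = 10.5, W = min = 10.5, p = 1.000000, fail to reject H0.


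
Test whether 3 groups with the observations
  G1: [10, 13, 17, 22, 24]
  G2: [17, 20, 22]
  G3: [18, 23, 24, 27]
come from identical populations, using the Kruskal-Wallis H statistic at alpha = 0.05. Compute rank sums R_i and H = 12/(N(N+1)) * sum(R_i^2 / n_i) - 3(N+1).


Step 1: Combine all N = 12 observations and assign midranks.
sorted (value, group, rank): (10,G1,1), (13,G1,2), (17,G1,3.5), (17,G2,3.5), (18,G3,5), (20,G2,6), (22,G1,7.5), (22,G2,7.5), (23,G3,9), (24,G1,10.5), (24,G3,10.5), (27,G3,12)
Step 2: Sum ranks within each group.
R_1 = 24.5 (n_1 = 5)
R_2 = 17 (n_2 = 3)
R_3 = 36.5 (n_3 = 4)
Step 3: H = 12/(N(N+1)) * sum(R_i^2/n_i) - 3(N+1)
     = 12/(12*13) * (24.5^2/5 + 17^2/3 + 36.5^2/4) - 3*13
     = 0.076923 * 549.446 - 39
     = 3.265064.
Step 4: Ties present; correction factor C = 1 - 18/(12^3 - 12) = 0.989510. Corrected H = 3.265064 / 0.989510 = 3.299676.
Step 5: Under H0, H ~ chi^2(2); p-value = 0.192081.
Step 6: alpha = 0.05. fail to reject H0.

H = 3.2997, df = 2, p = 0.192081, fail to reject H0.


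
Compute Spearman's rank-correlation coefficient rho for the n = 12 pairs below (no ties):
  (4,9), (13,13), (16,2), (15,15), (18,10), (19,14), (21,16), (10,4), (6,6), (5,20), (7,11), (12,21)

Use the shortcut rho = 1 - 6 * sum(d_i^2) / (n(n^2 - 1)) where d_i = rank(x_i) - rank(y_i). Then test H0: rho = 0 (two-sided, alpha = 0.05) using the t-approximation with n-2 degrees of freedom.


Step 1: Rank x and y separately (midranks; no ties here).
rank(x): 4->1, 13->7, 16->9, 15->8, 18->10, 19->11, 21->12, 10->5, 6->3, 5->2, 7->4, 12->6
rank(y): 9->4, 13->7, 2->1, 15->9, 10->5, 14->8, 16->10, 4->2, 6->3, 20->11, 11->6, 21->12
Step 2: d_i = R_x(i) - R_y(i); compute d_i^2.
  (1-4)^2=9, (7-7)^2=0, (9-1)^2=64, (8-9)^2=1, (10-5)^2=25, (11-8)^2=9, (12-10)^2=4, (5-2)^2=9, (3-3)^2=0, (2-11)^2=81, (4-6)^2=4, (6-12)^2=36
sum(d^2) = 242.
Step 3: rho = 1 - 6*242 / (12*(12^2 - 1)) = 1 - 1452/1716 = 0.153846.
Step 4: Under H0, t = rho * sqrt((n-2)/(1-rho^2)) = 0.4924 ~ t(10).
Step 5: Two-sided p-value from the t-distribution with 10 df = 0.633091.
Step 6: alpha = 0.05. fail to reject H0.

rho = 0.1538, p = 0.633091, fail to reject H0 at alpha = 0.05.


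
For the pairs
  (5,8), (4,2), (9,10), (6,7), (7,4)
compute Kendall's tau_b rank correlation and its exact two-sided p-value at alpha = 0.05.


Step 1: Enumerate the 10 unordered pairs (i,j) with i<j and classify each by sign(x_j-x_i) * sign(y_j-y_i).
  (1,2):dx=-1,dy=-6->C; (1,3):dx=+4,dy=+2->C; (1,4):dx=+1,dy=-1->D; (1,5):dx=+2,dy=-4->D
  (2,3):dx=+5,dy=+8->C; (2,4):dx=+2,dy=+5->C; (2,5):dx=+3,dy=+2->C; (3,4):dx=-3,dy=-3->C
  (3,5):dx=-2,dy=-6->C; (4,5):dx=+1,dy=-3->D
Step 2: C = 7, D = 3, total pairs = 10.
Step 3: tau = (C - D)/(n(n-1)/2) = (7 - 3)/10 = 0.400000.
Step 4: Exact two-sided p-value (enumerate n! = 120 permutations of y under H0): p = 0.483333.
Step 5: alpha = 0.05. fail to reject H0.

tau_b = 0.4000 (C=7, D=3), p = 0.483333, fail to reject H0.


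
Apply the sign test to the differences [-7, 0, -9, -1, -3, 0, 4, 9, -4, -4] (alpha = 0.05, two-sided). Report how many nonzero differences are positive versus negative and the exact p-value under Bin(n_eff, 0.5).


Step 1: Discard zero differences. Original n = 10; n_eff = number of nonzero differences = 8.
Nonzero differences (with sign): -7, -9, -1, -3, +4, +9, -4, -4
Step 2: Count signs: positive = 2, negative = 6.
Step 3: Under H0: P(positive) = 0.5, so the number of positives S ~ Bin(8, 0.5).
Step 4: Two-sided exact p-value = sum of Bin(8,0.5) probabilities at or below the observed probability = 0.289062.
Step 5: alpha = 0.05. fail to reject H0.

n_eff = 8, pos = 2, neg = 6, p = 0.289062, fail to reject H0.


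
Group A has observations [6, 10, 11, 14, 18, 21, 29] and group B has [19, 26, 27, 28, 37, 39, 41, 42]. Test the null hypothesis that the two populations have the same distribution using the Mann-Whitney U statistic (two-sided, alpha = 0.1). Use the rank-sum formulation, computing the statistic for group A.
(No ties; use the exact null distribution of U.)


Step 1: Combine and sort all 15 observations; assign midranks.
sorted (value, group): (6,X), (10,X), (11,X), (14,X), (18,X), (19,Y), (21,X), (26,Y), (27,Y), (28,Y), (29,X), (37,Y), (39,Y), (41,Y), (42,Y)
ranks: 6->1, 10->2, 11->3, 14->4, 18->5, 19->6, 21->7, 26->8, 27->9, 28->10, 29->11, 37->12, 39->13, 41->14, 42->15
Step 2: Rank sum for X: R1 = 1 + 2 + 3 + 4 + 5 + 7 + 11 = 33.
Step 3: U_X = R1 - n1(n1+1)/2 = 33 - 7*8/2 = 33 - 28 = 5.
       U_Y = n1*n2 - U_X = 56 - 5 = 51.
Step 4: No ties, so the exact null distribution of U (based on enumerating the C(15,7) = 6435 equally likely rank assignments) gives the two-sided p-value.
Step 5: p-value = 0.005905; compare to alpha = 0.1. reject H0.

U_X = 5, p = 0.005905, reject H0 at alpha = 0.1.


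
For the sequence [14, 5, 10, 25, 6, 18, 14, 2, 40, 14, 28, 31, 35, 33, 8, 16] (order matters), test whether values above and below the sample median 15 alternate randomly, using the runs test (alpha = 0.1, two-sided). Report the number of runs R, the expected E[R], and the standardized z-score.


Step 1: Compute median = 15; label A = above, B = below.
Labels in order: BBBABABBABAAAABA  (n_A = 8, n_B = 8)
Step 2: Count runs R = 10.
Step 3: Under H0 (random ordering), E[R] = 2*n_A*n_B/(n_A+n_B) + 1 = 2*8*8/16 + 1 = 9.0000.
        Var[R] = 2*n_A*n_B*(2*n_A*n_B - n_A - n_B) / ((n_A+n_B)^2 * (n_A+n_B-1)) = 14336/3840 = 3.7333.
        SD[R] = 1.9322.
Step 4: Continuity-corrected z = (R - 0.5 - E[R]) / SD[R] = (10 - 0.5 - 9.0000) / 1.9322 = 0.2588.
Step 5: Two-sided p-value via normal approximation = 2*(1 - Phi(|z|)) = 0.795809.
Step 6: alpha = 0.1. fail to reject H0.

R = 10, z = 0.2588, p = 0.795809, fail to reject H0.


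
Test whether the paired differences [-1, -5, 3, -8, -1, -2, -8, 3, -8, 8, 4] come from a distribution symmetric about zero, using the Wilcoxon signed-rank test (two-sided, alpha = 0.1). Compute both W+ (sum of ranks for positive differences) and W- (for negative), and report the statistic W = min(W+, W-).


Step 1: Drop any zero differences (none here) and take |d_i|.
|d| = [1, 5, 3, 8, 1, 2, 8, 3, 8, 8, 4]
Step 2: Midrank |d_i| (ties get averaged ranks).
ranks: |1|->1.5, |5|->7, |3|->4.5, |8|->9.5, |1|->1.5, |2|->3, |8|->9.5, |3|->4.5, |8|->9.5, |8|->9.5, |4|->6
Step 3: Attach original signs; sum ranks with positive sign and with negative sign.
W+ = 4.5 + 4.5 + 9.5 + 6 = 24.5
W- = 1.5 + 7 + 9.5 + 1.5 + 3 + 9.5 + 9.5 = 41.5
(Check: W+ + W- = 66 should equal n(n+1)/2 = 66.)
Step 4: Test statistic W = min(W+, W-) = 24.5.
Step 5: Ties in |d|, so use the tie-corrected normal approximation.
        E[W] = n(n+1)/4 = 11*12/4 = 33.
        Tie groups: |d|=1 (t=2), |d|=3 (t=2), |d|=8 (t=4); sum(t^3 - t) = 72.
        Var[W] = n(n+1)(2n+1)/24 - sum(t^3-t)/48 = 3036/24 - 72/48 = 125.
        z = (W - E[W]) / sqrt(Var[W]) = (24.5 - 33) / 11.1803 = -0.7603.
        Two-sided p = 2*Phi(z) = 0.447097.
Step 6: alpha = 0.1. fail to reject H0.

W+ = 24.5, W- = 41.5, W = min = 24.5, p = 0.447097, fail to reject H0.


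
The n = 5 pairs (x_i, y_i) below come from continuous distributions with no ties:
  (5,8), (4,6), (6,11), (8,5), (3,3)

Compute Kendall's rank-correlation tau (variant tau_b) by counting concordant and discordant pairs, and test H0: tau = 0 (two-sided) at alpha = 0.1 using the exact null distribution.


Step 1: Enumerate the 10 unordered pairs (i,j) with i<j and classify each by sign(x_j-x_i) * sign(y_j-y_i).
  (1,2):dx=-1,dy=-2->C; (1,3):dx=+1,dy=+3->C; (1,4):dx=+3,dy=-3->D; (1,5):dx=-2,dy=-5->C
  (2,3):dx=+2,dy=+5->C; (2,4):dx=+4,dy=-1->D; (2,5):dx=-1,dy=-3->C; (3,4):dx=+2,dy=-6->D
  (3,5):dx=-3,dy=-8->C; (4,5):dx=-5,dy=-2->C
Step 2: C = 7, D = 3, total pairs = 10.
Step 3: tau = (C - D)/(n(n-1)/2) = (7 - 3)/10 = 0.400000.
Step 4: Exact two-sided p-value (enumerate n! = 120 permutations of y under H0): p = 0.483333.
Step 5: alpha = 0.1. fail to reject H0.

tau_b = 0.4000 (C=7, D=3), p = 0.483333, fail to reject H0.


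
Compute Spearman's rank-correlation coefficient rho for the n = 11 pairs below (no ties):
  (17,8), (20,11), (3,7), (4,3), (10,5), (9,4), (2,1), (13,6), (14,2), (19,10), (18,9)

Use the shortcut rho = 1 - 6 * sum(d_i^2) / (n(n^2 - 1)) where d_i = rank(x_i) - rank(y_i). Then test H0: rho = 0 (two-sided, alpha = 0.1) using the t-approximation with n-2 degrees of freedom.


Step 1: Rank x and y separately (midranks; no ties here).
rank(x): 17->8, 20->11, 3->2, 4->3, 10->5, 9->4, 2->1, 13->6, 14->7, 19->10, 18->9
rank(y): 8->8, 11->11, 7->7, 3->3, 5->5, 4->4, 1->1, 6->6, 2->2, 10->10, 9->9
Step 2: d_i = R_x(i) - R_y(i); compute d_i^2.
  (8-8)^2=0, (11-11)^2=0, (2-7)^2=25, (3-3)^2=0, (5-5)^2=0, (4-4)^2=0, (1-1)^2=0, (6-6)^2=0, (7-2)^2=25, (10-10)^2=0, (9-9)^2=0
sum(d^2) = 50.
Step 3: rho = 1 - 6*50 / (11*(11^2 - 1)) = 1 - 300/1320 = 0.772727.
Step 4: Under H0, t = rho * sqrt((n-2)/(1-rho^2)) = 3.6522 ~ t(9).
Step 5: Two-sided p-value from the t-distribution with 9 df = 0.005299.
Step 6: alpha = 0.1. reject H0.

rho = 0.7727, p = 0.005299, reject H0 at alpha = 0.1.


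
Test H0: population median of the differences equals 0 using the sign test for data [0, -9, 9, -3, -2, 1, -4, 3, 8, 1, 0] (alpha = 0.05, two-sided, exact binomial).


Step 1: Discard zero differences. Original n = 11; n_eff = number of nonzero differences = 9.
Nonzero differences (with sign): -9, +9, -3, -2, +1, -4, +3, +8, +1
Step 2: Count signs: positive = 5, negative = 4.
Step 3: Under H0: P(positive) = 0.5, so the number of positives S ~ Bin(9, 0.5).
Step 4: Two-sided exact p-value = sum of Bin(9,0.5) probabilities at or below the observed probability = 1.000000.
Step 5: alpha = 0.05. fail to reject H0.

n_eff = 9, pos = 5, neg = 4, p = 1.000000, fail to reject H0.


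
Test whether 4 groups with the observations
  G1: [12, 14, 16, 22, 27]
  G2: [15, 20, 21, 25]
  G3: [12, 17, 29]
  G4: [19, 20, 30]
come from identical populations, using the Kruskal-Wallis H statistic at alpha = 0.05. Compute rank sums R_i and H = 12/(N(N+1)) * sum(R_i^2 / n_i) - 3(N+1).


Step 1: Combine all N = 15 observations and assign midranks.
sorted (value, group, rank): (12,G1,1.5), (12,G3,1.5), (14,G1,3), (15,G2,4), (16,G1,5), (17,G3,6), (19,G4,7), (20,G2,8.5), (20,G4,8.5), (21,G2,10), (22,G1,11), (25,G2,12), (27,G1,13), (29,G3,14), (30,G4,15)
Step 2: Sum ranks within each group.
R_1 = 33.5 (n_1 = 5)
R_2 = 34.5 (n_2 = 4)
R_3 = 21.5 (n_3 = 3)
R_4 = 30.5 (n_4 = 3)
Step 3: H = 12/(N(N+1)) * sum(R_i^2/n_i) - 3(N+1)
     = 12/(15*16) * (33.5^2/5 + 34.5^2/4 + 21.5^2/3 + 30.5^2/3) - 3*16
     = 0.050000 * 986.179 - 48
     = 1.308958.
Step 4: Ties present; correction factor C = 1 - 12/(15^3 - 15) = 0.996429. Corrected H = 1.308958 / 0.996429 = 1.313650.
Step 5: Under H0, H ~ chi^2(3); p-value = 0.725894.
Step 6: alpha = 0.05. fail to reject H0.

H = 1.3136, df = 3, p = 0.725894, fail to reject H0.


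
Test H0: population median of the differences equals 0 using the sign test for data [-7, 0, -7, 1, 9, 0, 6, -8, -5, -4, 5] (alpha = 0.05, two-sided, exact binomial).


Step 1: Discard zero differences. Original n = 11; n_eff = number of nonzero differences = 9.
Nonzero differences (with sign): -7, -7, +1, +9, +6, -8, -5, -4, +5
Step 2: Count signs: positive = 4, negative = 5.
Step 3: Under H0: P(positive) = 0.5, so the number of positives S ~ Bin(9, 0.5).
Step 4: Two-sided exact p-value = sum of Bin(9,0.5) probabilities at or below the observed probability = 1.000000.
Step 5: alpha = 0.05. fail to reject H0.

n_eff = 9, pos = 4, neg = 5, p = 1.000000, fail to reject H0.


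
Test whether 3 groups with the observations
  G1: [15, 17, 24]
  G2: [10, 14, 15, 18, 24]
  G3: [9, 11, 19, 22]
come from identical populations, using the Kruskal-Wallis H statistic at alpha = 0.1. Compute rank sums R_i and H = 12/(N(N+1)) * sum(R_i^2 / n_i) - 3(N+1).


Step 1: Combine all N = 12 observations and assign midranks.
sorted (value, group, rank): (9,G3,1), (10,G2,2), (11,G3,3), (14,G2,4), (15,G1,5.5), (15,G2,5.5), (17,G1,7), (18,G2,8), (19,G3,9), (22,G3,10), (24,G1,11.5), (24,G2,11.5)
Step 2: Sum ranks within each group.
R_1 = 24 (n_1 = 3)
R_2 = 31 (n_2 = 5)
R_3 = 23 (n_3 = 4)
Step 3: H = 12/(N(N+1)) * sum(R_i^2/n_i) - 3(N+1)
     = 12/(12*13) * (24^2/3 + 31^2/5 + 23^2/4) - 3*13
     = 0.076923 * 516.45 - 39
     = 0.726923.
Step 4: Ties present; correction factor C = 1 - 12/(12^3 - 12) = 0.993007. Corrected H = 0.726923 / 0.993007 = 0.732042.
Step 5: Under H0, H ~ chi^2(2); p-value = 0.693488.
Step 6: alpha = 0.1. fail to reject H0.

H = 0.7320, df = 2, p = 0.693488, fail to reject H0.


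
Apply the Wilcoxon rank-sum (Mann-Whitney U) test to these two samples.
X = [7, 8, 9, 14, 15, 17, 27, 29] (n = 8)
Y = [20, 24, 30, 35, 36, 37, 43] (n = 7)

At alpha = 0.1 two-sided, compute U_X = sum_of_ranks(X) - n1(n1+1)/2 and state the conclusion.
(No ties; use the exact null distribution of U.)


Step 1: Combine and sort all 15 observations; assign midranks.
sorted (value, group): (7,X), (8,X), (9,X), (14,X), (15,X), (17,X), (20,Y), (24,Y), (27,X), (29,X), (30,Y), (35,Y), (36,Y), (37,Y), (43,Y)
ranks: 7->1, 8->2, 9->3, 14->4, 15->5, 17->6, 20->7, 24->8, 27->9, 29->10, 30->11, 35->12, 36->13, 37->14, 43->15
Step 2: Rank sum for X: R1 = 1 + 2 + 3 + 4 + 5 + 6 + 9 + 10 = 40.
Step 3: U_X = R1 - n1(n1+1)/2 = 40 - 8*9/2 = 40 - 36 = 4.
       U_Y = n1*n2 - U_X = 56 - 4 = 52.
Step 4: No ties, so the exact null distribution of U (based on enumerating the C(15,8) = 6435 equally likely rank assignments) gives the two-sided p-value.
Step 5: p-value = 0.003730; compare to alpha = 0.1. reject H0.

U_X = 4, p = 0.003730, reject H0 at alpha = 0.1.


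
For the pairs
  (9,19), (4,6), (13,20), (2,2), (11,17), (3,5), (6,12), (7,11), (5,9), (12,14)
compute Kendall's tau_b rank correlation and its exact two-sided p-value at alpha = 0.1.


Step 1: Enumerate the 45 unordered pairs (i,j) with i<j and classify each by sign(x_j-x_i) * sign(y_j-y_i).
  (1,2):dx=-5,dy=-13->C; (1,3):dx=+4,dy=+1->C; (1,4):dx=-7,dy=-17->C; (1,5):dx=+2,dy=-2->D
  (1,6):dx=-6,dy=-14->C; (1,7):dx=-3,dy=-7->C; (1,8):dx=-2,dy=-8->C; (1,9):dx=-4,dy=-10->C
  (1,10):dx=+3,dy=-5->D; (2,3):dx=+9,dy=+14->C; (2,4):dx=-2,dy=-4->C; (2,5):dx=+7,dy=+11->C
  (2,6):dx=-1,dy=-1->C; (2,7):dx=+2,dy=+6->C; (2,8):dx=+3,dy=+5->C; (2,9):dx=+1,dy=+3->C
  (2,10):dx=+8,dy=+8->C; (3,4):dx=-11,dy=-18->C; (3,5):dx=-2,dy=-3->C; (3,6):dx=-10,dy=-15->C
  (3,7):dx=-7,dy=-8->C; (3,8):dx=-6,dy=-9->C; (3,9):dx=-8,dy=-11->C; (3,10):dx=-1,dy=-6->C
  (4,5):dx=+9,dy=+15->C; (4,6):dx=+1,dy=+3->C; (4,7):dx=+4,dy=+10->C; (4,8):dx=+5,dy=+9->C
  (4,9):dx=+3,dy=+7->C; (4,10):dx=+10,dy=+12->C; (5,6):dx=-8,dy=-12->C; (5,7):dx=-5,dy=-5->C
  (5,8):dx=-4,dy=-6->C; (5,9):dx=-6,dy=-8->C; (5,10):dx=+1,dy=-3->D; (6,7):dx=+3,dy=+7->C
  (6,8):dx=+4,dy=+6->C; (6,9):dx=+2,dy=+4->C; (6,10):dx=+9,dy=+9->C; (7,8):dx=+1,dy=-1->D
  (7,9):dx=-1,dy=-3->C; (7,10):dx=+6,dy=+2->C; (8,9):dx=-2,dy=-2->C; (8,10):dx=+5,dy=+3->C
  (9,10):dx=+7,dy=+5->C
Step 2: C = 41, D = 4, total pairs = 45.
Step 3: tau = (C - D)/(n(n-1)/2) = (41 - 4)/45 = 0.822222.
Step 4: Exact two-sided p-value (enumerate n! = 3628800 permutations of y under H0): p = 0.000358.
Step 5: alpha = 0.1. reject H0.

tau_b = 0.8222 (C=41, D=4), p = 0.000358, reject H0.


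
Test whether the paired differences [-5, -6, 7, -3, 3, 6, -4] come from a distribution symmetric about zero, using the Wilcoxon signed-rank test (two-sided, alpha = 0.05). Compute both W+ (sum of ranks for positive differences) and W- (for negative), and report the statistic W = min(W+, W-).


Step 1: Drop any zero differences (none here) and take |d_i|.
|d| = [5, 6, 7, 3, 3, 6, 4]
Step 2: Midrank |d_i| (ties get averaged ranks).
ranks: |5|->4, |6|->5.5, |7|->7, |3|->1.5, |3|->1.5, |6|->5.5, |4|->3
Step 3: Attach original signs; sum ranks with positive sign and with negative sign.
W+ = 7 + 1.5 + 5.5 = 14
W- = 4 + 5.5 + 1.5 + 3 = 14
(Check: W+ + W- = 28 should equal n(n+1)/2 = 28.)
Step 4: Test statistic W = min(W+, W-) = 14.
Step 5: Ties in |d|, so use the tie-corrected normal approximation.
        E[W] = n(n+1)/4 = 7*8/4 = 14.
        Tie groups: |d|=3 (t=2), |d|=6 (t=2); sum(t^3 - t) = 12.
        Var[W] = n(n+1)(2n+1)/24 - sum(t^3-t)/48 = 840/24 - 12/48 = 34.75.
        z = (W - E[W]) / sqrt(Var[W]) = (14 - 14) / 5.8949 = 0.0000.
        Two-sided p = 2*Phi(z) = 1.000000.
Step 6: alpha = 0.05. fail to reject H0.

W+ = 14, W- = 14, W = min = 14, p = 1.000000, fail to reject H0.


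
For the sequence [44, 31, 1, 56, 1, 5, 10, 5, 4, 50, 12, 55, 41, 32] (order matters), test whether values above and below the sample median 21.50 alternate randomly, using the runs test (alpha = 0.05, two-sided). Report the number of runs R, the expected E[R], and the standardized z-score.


Step 1: Compute median = 21.50; label A = above, B = below.
Labels in order: AABABBBBBABAAA  (n_A = 7, n_B = 7)
Step 2: Count runs R = 7.
Step 3: Under H0 (random ordering), E[R] = 2*n_A*n_B/(n_A+n_B) + 1 = 2*7*7/14 + 1 = 8.0000.
        Var[R] = 2*n_A*n_B*(2*n_A*n_B - n_A - n_B) / ((n_A+n_B)^2 * (n_A+n_B-1)) = 8232/2548 = 3.2308.
        SD[R] = 1.7974.
Step 4: Continuity-corrected z = (R + 0.5 - E[R]) / SD[R] = (7 + 0.5 - 8.0000) / 1.7974 = -0.2782.
Step 5: Two-sided p-value via normal approximation = 2*(1 - Phi(|z|)) = 0.780879.
Step 6: alpha = 0.05. fail to reject H0.

R = 7, z = -0.2782, p = 0.780879, fail to reject H0.


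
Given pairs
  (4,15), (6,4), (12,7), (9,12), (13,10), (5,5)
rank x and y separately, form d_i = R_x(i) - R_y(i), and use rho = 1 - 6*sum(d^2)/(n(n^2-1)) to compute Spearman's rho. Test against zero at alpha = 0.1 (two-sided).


Step 1: Rank x and y separately (midranks; no ties here).
rank(x): 4->1, 6->3, 12->5, 9->4, 13->6, 5->2
rank(y): 15->6, 4->1, 7->3, 12->5, 10->4, 5->2
Step 2: d_i = R_x(i) - R_y(i); compute d_i^2.
  (1-6)^2=25, (3-1)^2=4, (5-3)^2=4, (4-5)^2=1, (6-4)^2=4, (2-2)^2=0
sum(d^2) = 38.
Step 3: rho = 1 - 6*38 / (6*(6^2 - 1)) = 1 - 228/210 = -0.085714.
Step 4: Under H0, t = rho * sqrt((n-2)/(1-rho^2)) = -0.1721 ~ t(4).
Step 5: Two-sided p-value from the t-distribution with 4 df = 0.871743.
Step 6: alpha = 0.1. fail to reject H0.

rho = -0.0857, p = 0.871743, fail to reject H0 at alpha = 0.1.


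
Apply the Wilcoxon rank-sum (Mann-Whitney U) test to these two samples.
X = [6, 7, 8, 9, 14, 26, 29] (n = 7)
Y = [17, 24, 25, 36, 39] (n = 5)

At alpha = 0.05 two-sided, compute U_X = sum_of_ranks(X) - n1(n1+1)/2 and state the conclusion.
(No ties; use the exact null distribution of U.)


Step 1: Combine and sort all 12 observations; assign midranks.
sorted (value, group): (6,X), (7,X), (8,X), (9,X), (14,X), (17,Y), (24,Y), (25,Y), (26,X), (29,X), (36,Y), (39,Y)
ranks: 6->1, 7->2, 8->3, 9->4, 14->5, 17->6, 24->7, 25->8, 26->9, 29->10, 36->11, 39->12
Step 2: Rank sum for X: R1 = 1 + 2 + 3 + 4 + 5 + 9 + 10 = 34.
Step 3: U_X = R1 - n1(n1+1)/2 = 34 - 7*8/2 = 34 - 28 = 6.
       U_Y = n1*n2 - U_X = 35 - 6 = 29.
Step 4: No ties, so the exact null distribution of U (based on enumerating the C(12,7) = 792 equally likely rank assignments) gives the two-sided p-value.
Step 5: p-value = 0.073232; compare to alpha = 0.05. fail to reject H0.

U_X = 6, p = 0.073232, fail to reject H0 at alpha = 0.05.


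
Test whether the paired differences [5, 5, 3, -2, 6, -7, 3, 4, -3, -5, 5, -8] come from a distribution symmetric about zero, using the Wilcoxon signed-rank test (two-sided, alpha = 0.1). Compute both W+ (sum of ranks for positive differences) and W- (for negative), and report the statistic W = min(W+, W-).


Step 1: Drop any zero differences (none here) and take |d_i|.
|d| = [5, 5, 3, 2, 6, 7, 3, 4, 3, 5, 5, 8]
Step 2: Midrank |d_i| (ties get averaged ranks).
ranks: |5|->7.5, |5|->7.5, |3|->3, |2|->1, |6|->10, |7|->11, |3|->3, |4|->5, |3|->3, |5|->7.5, |5|->7.5, |8|->12
Step 3: Attach original signs; sum ranks with positive sign and with negative sign.
W+ = 7.5 + 7.5 + 3 + 10 + 3 + 5 + 7.5 = 43.5
W- = 1 + 11 + 3 + 7.5 + 12 = 34.5
(Check: W+ + W- = 78 should equal n(n+1)/2 = 78.)
Step 4: Test statistic W = min(W+, W-) = 34.5.
Step 5: Ties in |d|, so use the tie-corrected normal approximation.
        E[W] = n(n+1)/4 = 12*13/4 = 39.
        Tie groups: |d|=3 (t=3), |d|=5 (t=4); sum(t^3 - t) = 84.
        Var[W] = n(n+1)(2n+1)/24 - sum(t^3-t)/48 = 3900/24 - 84/48 = 160.75.
        z = (W - E[W]) / sqrt(Var[W]) = (34.5 - 39) / 12.6787 = -0.3549.
        Two-sided p = 2*Phi(z) = 0.722646.
Step 6: alpha = 0.1. fail to reject H0.

W+ = 43.5, W- = 34.5, W = min = 34.5, p = 0.722646, fail to reject H0.


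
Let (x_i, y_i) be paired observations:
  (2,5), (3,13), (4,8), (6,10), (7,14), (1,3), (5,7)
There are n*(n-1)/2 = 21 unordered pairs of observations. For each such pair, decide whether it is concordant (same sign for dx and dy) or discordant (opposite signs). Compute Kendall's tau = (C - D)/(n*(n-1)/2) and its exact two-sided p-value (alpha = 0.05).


Step 1: Enumerate the 21 unordered pairs (i,j) with i<j and classify each by sign(x_j-x_i) * sign(y_j-y_i).
  (1,2):dx=+1,dy=+8->C; (1,3):dx=+2,dy=+3->C; (1,4):dx=+4,dy=+5->C; (1,5):dx=+5,dy=+9->C
  (1,6):dx=-1,dy=-2->C; (1,7):dx=+3,dy=+2->C; (2,3):dx=+1,dy=-5->D; (2,4):dx=+3,dy=-3->D
  (2,5):dx=+4,dy=+1->C; (2,6):dx=-2,dy=-10->C; (2,7):dx=+2,dy=-6->D; (3,4):dx=+2,dy=+2->C
  (3,5):dx=+3,dy=+6->C; (3,6):dx=-3,dy=-5->C; (3,7):dx=+1,dy=-1->D; (4,5):dx=+1,dy=+4->C
  (4,6):dx=-5,dy=-7->C; (4,7):dx=-1,dy=-3->C; (5,6):dx=-6,dy=-11->C; (5,7):dx=-2,dy=-7->C
  (6,7):dx=+4,dy=+4->C
Step 2: C = 17, D = 4, total pairs = 21.
Step 3: tau = (C - D)/(n(n-1)/2) = (17 - 4)/21 = 0.619048.
Step 4: Exact two-sided p-value (enumerate n! = 5040 permutations of y under H0): p = 0.069048.
Step 5: alpha = 0.05. fail to reject H0.

tau_b = 0.6190 (C=17, D=4), p = 0.069048, fail to reject H0.


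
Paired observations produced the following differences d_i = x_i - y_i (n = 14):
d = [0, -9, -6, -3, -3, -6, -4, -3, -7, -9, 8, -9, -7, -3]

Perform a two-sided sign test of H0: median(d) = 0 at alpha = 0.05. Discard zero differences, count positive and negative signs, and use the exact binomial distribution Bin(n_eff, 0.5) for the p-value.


Step 1: Discard zero differences. Original n = 14; n_eff = number of nonzero differences = 13.
Nonzero differences (with sign): -9, -6, -3, -3, -6, -4, -3, -7, -9, +8, -9, -7, -3
Step 2: Count signs: positive = 1, negative = 12.
Step 3: Under H0: P(positive) = 0.5, so the number of positives S ~ Bin(13, 0.5).
Step 4: Two-sided exact p-value = sum of Bin(13,0.5) probabilities at or below the observed probability = 0.003418.
Step 5: alpha = 0.05. reject H0.

n_eff = 13, pos = 1, neg = 12, p = 0.003418, reject H0.


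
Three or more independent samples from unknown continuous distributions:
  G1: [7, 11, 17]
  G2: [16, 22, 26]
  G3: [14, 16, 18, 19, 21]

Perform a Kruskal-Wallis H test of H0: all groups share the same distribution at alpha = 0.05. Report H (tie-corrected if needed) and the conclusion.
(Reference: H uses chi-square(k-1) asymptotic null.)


Step 1: Combine all N = 11 observations and assign midranks.
sorted (value, group, rank): (7,G1,1), (11,G1,2), (14,G3,3), (16,G2,4.5), (16,G3,4.5), (17,G1,6), (18,G3,7), (19,G3,8), (21,G3,9), (22,G2,10), (26,G2,11)
Step 2: Sum ranks within each group.
R_1 = 9 (n_1 = 3)
R_2 = 25.5 (n_2 = 3)
R_3 = 31.5 (n_3 = 5)
Step 3: H = 12/(N(N+1)) * sum(R_i^2/n_i) - 3(N+1)
     = 12/(11*12) * (9^2/3 + 25.5^2/3 + 31.5^2/5) - 3*12
     = 0.090909 * 442.2 - 36
     = 4.200000.
Step 4: Ties present; correction factor C = 1 - 6/(11^3 - 11) = 0.995455. Corrected H = 4.200000 / 0.995455 = 4.219178.
Step 5: Under H0, H ~ chi^2(2); p-value = 0.121288.
Step 6: alpha = 0.05. fail to reject H0.

H = 4.2192, df = 2, p = 0.121288, fail to reject H0.


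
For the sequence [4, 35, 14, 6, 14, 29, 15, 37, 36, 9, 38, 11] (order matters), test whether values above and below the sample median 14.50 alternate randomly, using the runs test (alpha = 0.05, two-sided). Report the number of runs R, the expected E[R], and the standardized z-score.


Step 1: Compute median = 14.50; label A = above, B = below.
Labels in order: BABBBAAAABAB  (n_A = 6, n_B = 6)
Step 2: Count runs R = 7.
Step 3: Under H0 (random ordering), E[R] = 2*n_A*n_B/(n_A+n_B) + 1 = 2*6*6/12 + 1 = 7.0000.
        Var[R] = 2*n_A*n_B*(2*n_A*n_B - n_A - n_B) / ((n_A+n_B)^2 * (n_A+n_B-1)) = 4320/1584 = 2.7273.
        SD[R] = 1.6514.
Step 4: R = E[R], so z = 0 with no continuity correction.
Step 5: Two-sided p-value via normal approximation = 2*(1 - Phi(|z|)) = 1.000000.
Step 6: alpha = 0.05. fail to reject H0.

R = 7, z = 0.0000, p = 1.000000, fail to reject H0.


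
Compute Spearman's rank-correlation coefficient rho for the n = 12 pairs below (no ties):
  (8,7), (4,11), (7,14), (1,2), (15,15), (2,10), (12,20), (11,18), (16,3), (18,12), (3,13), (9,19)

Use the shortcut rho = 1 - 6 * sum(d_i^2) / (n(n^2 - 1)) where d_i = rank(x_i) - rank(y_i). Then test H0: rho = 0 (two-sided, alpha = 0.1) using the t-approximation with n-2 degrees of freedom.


Step 1: Rank x and y separately (midranks; no ties here).
rank(x): 8->6, 4->4, 7->5, 1->1, 15->10, 2->2, 12->9, 11->8, 16->11, 18->12, 3->3, 9->7
rank(y): 7->3, 11->5, 14->8, 2->1, 15->9, 10->4, 20->12, 18->10, 3->2, 12->6, 13->7, 19->11
Step 2: d_i = R_x(i) - R_y(i); compute d_i^2.
  (6-3)^2=9, (4-5)^2=1, (5-8)^2=9, (1-1)^2=0, (10-9)^2=1, (2-4)^2=4, (9-12)^2=9, (8-10)^2=4, (11-2)^2=81, (12-6)^2=36, (3-7)^2=16, (7-11)^2=16
sum(d^2) = 186.
Step 3: rho = 1 - 6*186 / (12*(12^2 - 1)) = 1 - 1116/1716 = 0.349650.
Step 4: Under H0, t = rho * sqrt((n-2)/(1-rho^2)) = 1.1802 ~ t(10).
Step 5: Two-sided p-value from the t-distribution with 10 df = 0.265239.
Step 6: alpha = 0.1. fail to reject H0.

rho = 0.3497, p = 0.265239, fail to reject H0 at alpha = 0.1.


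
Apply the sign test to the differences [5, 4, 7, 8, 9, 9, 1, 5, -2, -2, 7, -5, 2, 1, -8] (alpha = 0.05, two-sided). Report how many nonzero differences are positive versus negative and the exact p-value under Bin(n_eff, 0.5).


Step 1: Discard zero differences. Original n = 15; n_eff = number of nonzero differences = 15.
Nonzero differences (with sign): +5, +4, +7, +8, +9, +9, +1, +5, -2, -2, +7, -5, +2, +1, -8
Step 2: Count signs: positive = 11, negative = 4.
Step 3: Under H0: P(positive) = 0.5, so the number of positives S ~ Bin(15, 0.5).
Step 4: Two-sided exact p-value = sum of Bin(15,0.5) probabilities at or below the observed probability = 0.118469.
Step 5: alpha = 0.05. fail to reject H0.

n_eff = 15, pos = 11, neg = 4, p = 0.118469, fail to reject H0.


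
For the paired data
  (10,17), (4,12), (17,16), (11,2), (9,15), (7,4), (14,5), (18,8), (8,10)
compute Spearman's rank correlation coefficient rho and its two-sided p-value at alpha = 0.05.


Step 1: Rank x and y separately (midranks; no ties here).
rank(x): 10->5, 4->1, 17->8, 11->6, 9->4, 7->2, 14->7, 18->9, 8->3
rank(y): 17->9, 12->6, 16->8, 2->1, 15->7, 4->2, 5->3, 8->4, 10->5
Step 2: d_i = R_x(i) - R_y(i); compute d_i^2.
  (5-9)^2=16, (1-6)^2=25, (8-8)^2=0, (6-1)^2=25, (4-7)^2=9, (2-2)^2=0, (7-3)^2=16, (9-4)^2=25, (3-5)^2=4
sum(d^2) = 120.
Step 3: rho = 1 - 6*120 / (9*(9^2 - 1)) = 1 - 720/720 = 0.000000.
Step 4: Under H0, t = rho * sqrt((n-2)/(1-rho^2)) = 0.0000 ~ t(7).
Step 5: Two-sided p-value from the t-distribution with 7 df = 1.000000.
Step 6: alpha = 0.05. fail to reject H0.

rho = 0.0000, p = 1.000000, fail to reject H0 at alpha = 0.05.


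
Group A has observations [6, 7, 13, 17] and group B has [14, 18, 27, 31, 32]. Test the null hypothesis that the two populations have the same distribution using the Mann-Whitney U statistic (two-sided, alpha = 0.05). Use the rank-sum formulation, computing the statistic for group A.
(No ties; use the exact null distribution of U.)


Step 1: Combine and sort all 9 observations; assign midranks.
sorted (value, group): (6,X), (7,X), (13,X), (14,Y), (17,X), (18,Y), (27,Y), (31,Y), (32,Y)
ranks: 6->1, 7->2, 13->3, 14->4, 17->5, 18->6, 27->7, 31->8, 32->9
Step 2: Rank sum for X: R1 = 1 + 2 + 3 + 5 = 11.
Step 3: U_X = R1 - n1(n1+1)/2 = 11 - 4*5/2 = 11 - 10 = 1.
       U_Y = n1*n2 - U_X = 20 - 1 = 19.
Step 4: No ties, so the exact null distribution of U (based on enumerating the C(9,4) = 126 equally likely rank assignments) gives the two-sided p-value.
Step 5: p-value = 0.031746; compare to alpha = 0.05. reject H0.

U_X = 1, p = 0.031746, reject H0 at alpha = 0.05.


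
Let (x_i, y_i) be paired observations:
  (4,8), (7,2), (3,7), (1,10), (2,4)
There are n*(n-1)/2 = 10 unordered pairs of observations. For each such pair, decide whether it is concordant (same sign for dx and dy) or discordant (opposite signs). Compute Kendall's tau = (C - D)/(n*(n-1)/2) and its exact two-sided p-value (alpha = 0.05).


Step 1: Enumerate the 10 unordered pairs (i,j) with i<j and classify each by sign(x_j-x_i) * sign(y_j-y_i).
  (1,2):dx=+3,dy=-6->D; (1,3):dx=-1,dy=-1->C; (1,4):dx=-3,dy=+2->D; (1,5):dx=-2,dy=-4->C
  (2,3):dx=-4,dy=+5->D; (2,4):dx=-6,dy=+8->D; (2,5):dx=-5,dy=+2->D; (3,4):dx=-2,dy=+3->D
  (3,5):dx=-1,dy=-3->C; (4,5):dx=+1,dy=-6->D
Step 2: C = 3, D = 7, total pairs = 10.
Step 3: tau = (C - D)/(n(n-1)/2) = (3 - 7)/10 = -0.400000.
Step 4: Exact two-sided p-value (enumerate n! = 120 permutations of y under H0): p = 0.483333.
Step 5: alpha = 0.05. fail to reject H0.

tau_b = -0.4000 (C=3, D=7), p = 0.483333, fail to reject H0.
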